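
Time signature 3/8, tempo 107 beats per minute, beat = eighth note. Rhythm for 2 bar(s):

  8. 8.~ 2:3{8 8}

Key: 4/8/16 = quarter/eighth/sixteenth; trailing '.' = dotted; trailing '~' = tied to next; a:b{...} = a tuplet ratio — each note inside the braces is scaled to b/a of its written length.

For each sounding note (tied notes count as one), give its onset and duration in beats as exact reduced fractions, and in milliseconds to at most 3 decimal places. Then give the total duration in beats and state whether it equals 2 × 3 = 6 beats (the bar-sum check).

1) 0.0ms=0b +841.121ms=3/2b
2) 841.121ms=3/2b +1682.243ms=3b
3) 2523.364ms=9/2b +841.121ms=3/2b
Σ=6b of 6 (107bpm 3/8) — PASS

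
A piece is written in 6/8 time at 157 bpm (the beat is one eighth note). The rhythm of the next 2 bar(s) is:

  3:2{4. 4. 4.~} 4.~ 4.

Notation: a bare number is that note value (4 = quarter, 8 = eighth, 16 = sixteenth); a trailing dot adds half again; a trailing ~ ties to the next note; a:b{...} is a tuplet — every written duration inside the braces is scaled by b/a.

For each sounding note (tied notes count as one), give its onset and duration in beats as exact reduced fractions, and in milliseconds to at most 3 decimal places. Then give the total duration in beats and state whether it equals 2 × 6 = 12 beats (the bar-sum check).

1) 0.0ms=0b +764.331ms=2b
2) 764.331ms=2b +764.331ms=2b
3) 1528.662ms=4b +3057.325ms=8b
Σ=12b of 12 (157bpm 6/8) — PASS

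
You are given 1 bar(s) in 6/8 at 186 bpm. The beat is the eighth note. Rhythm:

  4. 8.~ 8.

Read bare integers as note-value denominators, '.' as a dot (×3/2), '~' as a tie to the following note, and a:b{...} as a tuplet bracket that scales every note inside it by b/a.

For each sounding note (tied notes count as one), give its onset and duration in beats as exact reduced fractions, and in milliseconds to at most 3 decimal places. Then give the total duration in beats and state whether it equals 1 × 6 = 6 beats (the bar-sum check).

1) 0.0ms=0b +967.742ms=3b
2) 967.742ms=3b +967.742ms=3b
Σ=6b of 6 (186bpm 6/8) — PASS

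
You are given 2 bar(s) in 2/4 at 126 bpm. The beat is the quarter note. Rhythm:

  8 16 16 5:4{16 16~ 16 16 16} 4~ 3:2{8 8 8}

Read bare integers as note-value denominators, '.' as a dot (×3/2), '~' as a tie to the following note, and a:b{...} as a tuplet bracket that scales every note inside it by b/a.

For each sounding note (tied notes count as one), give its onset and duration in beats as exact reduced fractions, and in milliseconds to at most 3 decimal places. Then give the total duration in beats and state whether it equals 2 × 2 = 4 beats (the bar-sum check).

1) 0.0ms=0b +238.095ms=1/2b
2) 238.095ms=1/2b +119.048ms=1/4b
3) 357.143ms=3/4b +119.048ms=1/4b
4) 476.19ms=1b +95.238ms=1/5b
5) 571.429ms=6/5b +190.476ms=2/5b
6) 761.905ms=8/5b +95.238ms=1/5b
7) 857.143ms=9/5b +95.238ms=1/5b
8) 952.381ms=2b +634.921ms=4/3b
9) 1587.302ms=10/3b +158.73ms=1/3b
10) 1746.032ms=11/3b +158.73ms=1/3b
Σ=4b of 4 (126bpm 2/4) — PASS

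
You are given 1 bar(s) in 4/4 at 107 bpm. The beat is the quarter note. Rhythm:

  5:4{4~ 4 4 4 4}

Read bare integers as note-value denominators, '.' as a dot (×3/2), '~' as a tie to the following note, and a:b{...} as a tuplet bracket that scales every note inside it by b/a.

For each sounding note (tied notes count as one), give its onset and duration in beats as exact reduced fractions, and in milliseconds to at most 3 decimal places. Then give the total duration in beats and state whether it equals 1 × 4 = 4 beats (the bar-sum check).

1) 0.0ms=0b +897.196ms=8/5b
2) 897.196ms=8/5b +448.598ms=4/5b
3) 1345.794ms=12/5b +448.598ms=4/5b
4) 1794.393ms=16/5b +448.598ms=4/5b
Σ=4b of 4 (107bpm 4/4) — PASS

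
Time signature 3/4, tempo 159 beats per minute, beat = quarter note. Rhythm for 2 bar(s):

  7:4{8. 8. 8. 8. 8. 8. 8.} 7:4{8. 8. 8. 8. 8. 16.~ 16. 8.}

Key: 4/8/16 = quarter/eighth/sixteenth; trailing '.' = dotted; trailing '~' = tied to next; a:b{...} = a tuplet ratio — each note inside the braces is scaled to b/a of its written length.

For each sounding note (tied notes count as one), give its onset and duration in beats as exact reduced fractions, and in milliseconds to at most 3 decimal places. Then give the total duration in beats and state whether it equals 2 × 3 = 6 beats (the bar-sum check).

1) 0.0ms=0b +161.725ms=3/7b
2) 161.725ms=3/7b +161.725ms=3/7b
3) 323.45ms=6/7b +161.725ms=3/7b
4) 485.175ms=9/7b +161.725ms=3/7b
5) 646.9ms=12/7b +161.725ms=3/7b
6) 808.625ms=15/7b +161.725ms=3/7b
7) 970.35ms=18/7b +161.725ms=3/7b
8) 1132.075ms=3b +161.725ms=3/7b
9) 1293.801ms=24/7b +161.725ms=3/7b
10) 1455.526ms=27/7b +161.725ms=3/7b
11) 1617.251ms=30/7b +161.725ms=3/7b
12) 1778.976ms=33/7b +161.725ms=3/7b
13) 1940.701ms=36/7b +161.725ms=3/7b
14) 2102.426ms=39/7b +161.725ms=3/7b
Σ=6b of 6 (159bpm 3/4) — PASS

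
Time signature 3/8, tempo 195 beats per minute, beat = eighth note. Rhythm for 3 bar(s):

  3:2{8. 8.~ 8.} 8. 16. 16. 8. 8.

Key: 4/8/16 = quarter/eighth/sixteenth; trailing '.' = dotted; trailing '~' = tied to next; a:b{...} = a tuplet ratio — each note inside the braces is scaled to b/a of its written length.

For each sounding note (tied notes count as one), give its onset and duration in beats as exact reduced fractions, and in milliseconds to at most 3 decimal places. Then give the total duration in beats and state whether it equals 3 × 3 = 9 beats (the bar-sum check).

1) 0.0ms=0b +307.692ms=1b
2) 307.692ms=1b +615.385ms=2b
3) 923.077ms=3b +461.538ms=3/2b
4) 1384.615ms=9/2b +230.769ms=3/4b
5) 1615.385ms=21/4b +230.769ms=3/4b
6) 1846.154ms=6b +461.538ms=3/2b
7) 2307.692ms=15/2b +461.538ms=3/2b
Σ=9b of 9 (195bpm 3/8) — PASS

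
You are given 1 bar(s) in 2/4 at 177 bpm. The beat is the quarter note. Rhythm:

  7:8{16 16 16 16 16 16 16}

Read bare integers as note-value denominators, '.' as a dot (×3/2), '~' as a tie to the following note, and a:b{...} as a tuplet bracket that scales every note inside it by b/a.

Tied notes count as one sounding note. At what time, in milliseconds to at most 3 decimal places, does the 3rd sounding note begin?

1. 0.0ms @ 0 + 96.852ms (2/7)
2. 96.852ms @ 2/7 + 96.852ms (2/7)
3. 193.705ms @ 4/7 + 96.852ms (2/7)
4. 290.557ms @ 6/7 + 96.852ms (2/7)
5. 387.409ms @ 8/7 + 96.852ms (2/7)
6. 484.262ms @ 10/7 + 96.852ms (2/7)
7. 581.114ms @ 12/7 + 96.852ms (2/7)

note 3 onset = 4/7b = 193.705ms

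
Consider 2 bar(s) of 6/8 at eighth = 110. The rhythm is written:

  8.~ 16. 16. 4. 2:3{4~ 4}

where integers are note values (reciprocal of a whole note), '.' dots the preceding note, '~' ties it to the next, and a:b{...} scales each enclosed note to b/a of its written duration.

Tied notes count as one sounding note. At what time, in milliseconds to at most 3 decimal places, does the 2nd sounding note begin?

1. 0.0ms @ 0 + 1227.273ms (9/4)
2. 1227.273ms @ 9/4 + 409.091ms (3/4)
3. 1636.364ms @ 3 + 1636.364ms (3)
4. 3272.727ms @ 6 + 3272.727ms (6)

note 2 onset = 9/4b = 1227.273ms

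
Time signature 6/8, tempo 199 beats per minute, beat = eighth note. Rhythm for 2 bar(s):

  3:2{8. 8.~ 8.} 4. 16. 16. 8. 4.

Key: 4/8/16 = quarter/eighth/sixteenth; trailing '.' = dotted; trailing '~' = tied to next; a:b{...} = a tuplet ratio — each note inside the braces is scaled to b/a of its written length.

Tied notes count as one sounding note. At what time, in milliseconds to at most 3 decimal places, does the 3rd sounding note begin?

note 3 onset = 3b = 904.523ms

1. 0.0ms @ 0 + 301.508ms (1)
2. 301.508ms @ 1 + 603.015ms (2)
3. 904.523ms @ 3 + 904.523ms (3)
4. 1809.045ms @ 6 + 226.131ms (3/4)
5. 2035.176ms @ 27/4 + 226.131ms (3/4)
6. 2261.307ms @ 15/2 + 452.261ms (3/2)
7. 2713.568ms @ 9 + 904.523ms (3)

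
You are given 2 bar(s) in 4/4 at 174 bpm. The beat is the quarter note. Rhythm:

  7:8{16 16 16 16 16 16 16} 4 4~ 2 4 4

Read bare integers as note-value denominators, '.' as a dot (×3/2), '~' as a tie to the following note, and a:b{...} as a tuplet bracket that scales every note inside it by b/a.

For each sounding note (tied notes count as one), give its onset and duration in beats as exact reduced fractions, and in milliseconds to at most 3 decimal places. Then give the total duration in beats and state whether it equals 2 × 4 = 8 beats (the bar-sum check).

1) 0.0ms=0b +98.522ms=2/7b
2) 98.522ms=2/7b +98.522ms=2/7b
3) 197.044ms=4/7b +98.522ms=2/7b
4) 295.567ms=6/7b +98.522ms=2/7b
5) 394.089ms=8/7b +98.522ms=2/7b
6) 492.611ms=10/7b +98.522ms=2/7b
7) 591.133ms=12/7b +98.522ms=2/7b
8) 689.655ms=2b +344.828ms=1b
9) 1034.483ms=3b +1034.483ms=3b
10) 2068.966ms=6b +344.828ms=1b
11) 2413.793ms=7b +344.828ms=1b
Σ=8b of 8 (174bpm 4/4) — PASS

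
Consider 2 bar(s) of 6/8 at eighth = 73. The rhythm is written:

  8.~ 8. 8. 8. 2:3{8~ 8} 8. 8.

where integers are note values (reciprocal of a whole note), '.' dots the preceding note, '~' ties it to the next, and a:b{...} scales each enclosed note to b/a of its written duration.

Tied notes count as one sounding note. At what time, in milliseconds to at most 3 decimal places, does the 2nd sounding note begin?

1. 0.0ms @ 0 + 2465.753ms (3)
2. 2465.753ms @ 3 + 1232.877ms (3/2)
3. 3698.63ms @ 9/2 + 1232.877ms (3/2)
4. 4931.507ms @ 6 + 2465.753ms (3)
5. 7397.26ms @ 9 + 1232.877ms (3/2)
6. 8630.137ms @ 21/2 + 1232.877ms (3/2)

note 2 onset = 3b = 2465.753ms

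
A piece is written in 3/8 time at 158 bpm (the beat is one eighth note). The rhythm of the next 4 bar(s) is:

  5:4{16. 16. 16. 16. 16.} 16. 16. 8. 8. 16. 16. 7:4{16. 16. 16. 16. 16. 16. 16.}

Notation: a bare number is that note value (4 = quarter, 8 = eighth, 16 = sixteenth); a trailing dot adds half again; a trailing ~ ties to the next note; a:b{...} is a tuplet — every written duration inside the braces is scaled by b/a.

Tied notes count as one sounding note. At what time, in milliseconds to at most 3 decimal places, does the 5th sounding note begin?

1. 0.0ms @ 0 + 227.848ms (3/5)
2. 227.848ms @ 3/5 + 227.848ms (3/5)
3. 455.696ms @ 6/5 + 227.848ms (3/5)
4. 683.544ms @ 9/5 + 227.848ms (3/5)
5. 911.392ms @ 12/5 + 227.848ms (3/5)
6. 1139.241ms @ 3 + 284.81ms (3/4)
7. 1424.051ms @ 15/4 + 284.81ms (3/4)
8. 1708.861ms @ 9/2 + 569.62ms (3/2)
9. 2278.481ms @ 6 + 569.62ms (3/2)
10. 2848.101ms @ 15/2 + 284.81ms (3/4)
11. 3132.911ms @ 33/4 + 284.81ms (3/4)
12. 3417.722ms @ 9 + 162.749ms (3/7)
13. 3580.47ms @ 66/7 + 162.749ms (3/7)
14. 3743.219ms @ 69/7 + 162.749ms (3/7)
15. 3905.967ms @ 72/7 + 162.749ms (3/7)
16. 4068.716ms @ 75/7 + 162.749ms (3/7)
17. 4231.465ms @ 78/7 + 162.749ms (3/7)
18. 4394.213ms @ 81/7 + 162.749ms (3/7)

note 5 onset = 12/5b = 911.392ms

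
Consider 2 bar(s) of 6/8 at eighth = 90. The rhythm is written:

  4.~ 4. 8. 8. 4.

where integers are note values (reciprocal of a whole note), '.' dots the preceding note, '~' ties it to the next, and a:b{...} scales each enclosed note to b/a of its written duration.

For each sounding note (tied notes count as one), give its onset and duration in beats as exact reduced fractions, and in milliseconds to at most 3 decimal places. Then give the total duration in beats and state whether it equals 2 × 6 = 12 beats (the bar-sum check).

1) 0.0ms=0b +4000.0ms=6b
2) 4000.0ms=6b +1000.0ms=3/2b
3) 5000.0ms=15/2b +1000.0ms=3/2b
4) 6000.0ms=9b +2000.0ms=3b
Σ=12b of 12 (90bpm 6/8) — PASS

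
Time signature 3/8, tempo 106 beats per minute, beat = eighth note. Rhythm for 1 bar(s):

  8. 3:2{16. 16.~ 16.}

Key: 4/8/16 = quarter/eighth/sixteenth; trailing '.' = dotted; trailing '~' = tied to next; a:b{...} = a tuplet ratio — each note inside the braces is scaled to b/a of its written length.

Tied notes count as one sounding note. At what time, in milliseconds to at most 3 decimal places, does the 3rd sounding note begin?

note 3 onset = 2b = 1132.075ms

1. 0.0ms @ 0 + 849.057ms (3/2)
2. 849.057ms @ 3/2 + 283.019ms (1/2)
3. 1132.075ms @ 2 + 566.038ms (1)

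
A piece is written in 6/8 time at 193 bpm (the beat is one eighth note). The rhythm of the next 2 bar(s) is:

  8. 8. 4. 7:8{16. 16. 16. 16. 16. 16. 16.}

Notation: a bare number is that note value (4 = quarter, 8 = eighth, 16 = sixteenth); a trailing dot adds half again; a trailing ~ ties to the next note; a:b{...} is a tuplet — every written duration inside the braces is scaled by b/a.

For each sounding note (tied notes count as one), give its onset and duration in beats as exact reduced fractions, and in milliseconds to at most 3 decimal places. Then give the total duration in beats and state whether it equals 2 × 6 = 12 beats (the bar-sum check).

1) 0.0ms=0b +466.321ms=3/2b
2) 466.321ms=3/2b +466.321ms=3/2b
3) 932.642ms=3b +932.642ms=3b
4) 1865.285ms=6b +266.469ms=6/7b
5) 2131.754ms=48/7b +266.469ms=6/7b
6) 2398.224ms=54/7b +266.469ms=6/7b
7) 2664.693ms=60/7b +266.469ms=6/7b
8) 2931.162ms=66/7b +266.469ms=6/7b
9) 3197.631ms=72/7b +266.469ms=6/7b
10) 3464.101ms=78/7b +266.469ms=6/7b
Σ=12b of 12 (193bpm 6/8) — PASS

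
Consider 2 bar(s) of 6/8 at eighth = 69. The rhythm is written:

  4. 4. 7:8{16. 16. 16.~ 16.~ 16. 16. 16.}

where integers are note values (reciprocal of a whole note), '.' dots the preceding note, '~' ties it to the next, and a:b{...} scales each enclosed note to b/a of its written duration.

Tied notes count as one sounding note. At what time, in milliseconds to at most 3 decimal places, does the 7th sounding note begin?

1. 0.0ms @ 0 + 2608.696ms (3)
2. 2608.696ms @ 3 + 2608.696ms (3)
3. 5217.391ms @ 6 + 745.342ms (6/7)
4. 5962.733ms @ 48/7 + 745.342ms (6/7)
5. 6708.075ms @ 54/7 + 2236.025ms (18/7)
6. 8944.099ms @ 72/7 + 745.342ms (6/7)
7. 9689.441ms @ 78/7 + 745.342ms (6/7)

note 7 onset = 78/7b = 9689.441ms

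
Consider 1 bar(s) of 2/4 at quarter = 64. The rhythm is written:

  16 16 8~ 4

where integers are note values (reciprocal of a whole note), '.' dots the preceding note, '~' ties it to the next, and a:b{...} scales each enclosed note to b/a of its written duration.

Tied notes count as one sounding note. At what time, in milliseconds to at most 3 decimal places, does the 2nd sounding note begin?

note 2 onset = 1/4b = 234.375ms

1. 0.0ms @ 0 + 234.375ms (1/4)
2. 234.375ms @ 1/4 + 234.375ms (1/4)
3. 468.75ms @ 1/2 + 1406.25ms (3/2)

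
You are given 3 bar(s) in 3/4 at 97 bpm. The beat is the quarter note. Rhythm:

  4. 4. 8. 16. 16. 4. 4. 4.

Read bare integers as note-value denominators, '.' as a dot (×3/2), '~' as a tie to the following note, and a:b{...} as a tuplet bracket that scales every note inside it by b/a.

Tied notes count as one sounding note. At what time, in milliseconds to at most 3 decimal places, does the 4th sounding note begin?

1. 0.0ms @ 0 + 927.835ms (3/2)
2. 927.835ms @ 3/2 + 927.835ms (3/2)
3. 1855.67ms @ 3 + 463.918ms (3/4)
4. 2319.588ms @ 15/4 + 231.959ms (3/8)
5. 2551.546ms @ 33/8 + 231.959ms (3/8)
6. 2783.505ms @ 9/2 + 927.835ms (3/2)
7. 3711.34ms @ 6 + 927.835ms (3/2)
8. 4639.175ms @ 15/2 + 927.835ms (3/2)

note 4 onset = 15/4b = 2319.588ms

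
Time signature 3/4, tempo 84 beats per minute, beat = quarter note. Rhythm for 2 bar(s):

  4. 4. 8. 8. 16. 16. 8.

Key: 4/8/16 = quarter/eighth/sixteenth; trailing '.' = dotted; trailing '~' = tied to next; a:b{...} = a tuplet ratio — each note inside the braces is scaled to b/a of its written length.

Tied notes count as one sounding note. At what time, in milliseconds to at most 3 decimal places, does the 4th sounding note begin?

1. 0.0ms @ 0 + 1071.429ms (3/2)
2. 1071.429ms @ 3/2 + 1071.429ms (3/2)
3. 2142.857ms @ 3 + 535.714ms (3/4)
4. 2678.571ms @ 15/4 + 535.714ms (3/4)
5. 3214.286ms @ 9/2 + 267.857ms (3/8)
6. 3482.143ms @ 39/8 + 267.857ms (3/8)
7. 3750.0ms @ 21/4 + 535.714ms (3/4)

note 4 onset = 15/4b = 2678.571ms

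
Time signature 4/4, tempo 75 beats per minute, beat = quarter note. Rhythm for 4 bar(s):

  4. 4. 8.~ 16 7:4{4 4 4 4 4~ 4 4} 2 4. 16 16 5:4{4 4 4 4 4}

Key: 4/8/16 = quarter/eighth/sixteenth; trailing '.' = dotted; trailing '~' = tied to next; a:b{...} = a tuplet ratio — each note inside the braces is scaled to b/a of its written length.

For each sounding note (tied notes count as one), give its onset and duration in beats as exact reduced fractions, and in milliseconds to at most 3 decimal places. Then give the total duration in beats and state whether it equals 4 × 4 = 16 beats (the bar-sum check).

1) 0.0ms=0b +1200.0ms=3/2b
2) 1200.0ms=3/2b +1200.0ms=3/2b
3) 2400.0ms=3b +800.0ms=1b
4) 3200.0ms=4b +457.143ms=4/7b
5) 3657.143ms=32/7b +457.143ms=4/7b
6) 4114.286ms=36/7b +457.143ms=4/7b
7) 4571.429ms=40/7b +457.143ms=4/7b
8) 5028.571ms=44/7b +914.286ms=8/7b
9) 5942.857ms=52/7b +457.143ms=4/7b
10) 6400.0ms=8b +1600.0ms=2b
11) 8000.0ms=10b +1200.0ms=3/2b
12) 9200.0ms=23/2b +200.0ms=1/4b
13) 9400.0ms=47/4b +200.0ms=1/4b
14) 9600.0ms=12b +640.0ms=4/5b
15) 10240.0ms=64/5b +640.0ms=4/5b
16) 10880.0ms=68/5b +640.0ms=4/5b
17) 11520.0ms=72/5b +640.0ms=4/5b
18) 12160.0ms=76/5b +640.0ms=4/5b
Σ=16b of 16 (75bpm 4/4) — PASS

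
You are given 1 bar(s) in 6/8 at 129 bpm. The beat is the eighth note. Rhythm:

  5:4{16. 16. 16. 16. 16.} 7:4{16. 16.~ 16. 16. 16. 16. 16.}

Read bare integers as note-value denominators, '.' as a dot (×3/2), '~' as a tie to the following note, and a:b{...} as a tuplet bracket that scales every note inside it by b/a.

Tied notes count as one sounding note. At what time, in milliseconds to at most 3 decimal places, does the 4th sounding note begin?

note 4 onset = 9/5b = 837.209ms

1. 0.0ms @ 0 + 279.07ms (3/5)
2. 279.07ms @ 3/5 + 279.07ms (3/5)
3. 558.14ms @ 6/5 + 279.07ms (3/5)
4. 837.209ms @ 9/5 + 279.07ms (3/5)
5. 1116.279ms @ 12/5 + 279.07ms (3/5)
6. 1395.349ms @ 3 + 199.336ms (3/7)
7. 1594.684ms @ 24/7 + 398.671ms (6/7)
8. 1993.355ms @ 30/7 + 199.336ms (3/7)
9. 2192.691ms @ 33/7 + 199.336ms (3/7)
10. 2392.027ms @ 36/7 + 199.336ms (3/7)
11. 2591.362ms @ 39/7 + 199.336ms (3/7)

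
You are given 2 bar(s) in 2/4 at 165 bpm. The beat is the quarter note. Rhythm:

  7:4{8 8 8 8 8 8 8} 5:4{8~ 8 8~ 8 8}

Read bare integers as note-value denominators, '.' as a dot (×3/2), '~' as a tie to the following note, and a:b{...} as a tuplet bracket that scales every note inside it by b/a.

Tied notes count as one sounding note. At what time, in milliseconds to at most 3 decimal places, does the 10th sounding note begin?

note 10 onset = 18/5b = 1309.091ms

1. 0.0ms @ 0 + 103.896ms (2/7)
2. 103.896ms @ 2/7 + 103.896ms (2/7)
3. 207.792ms @ 4/7 + 103.896ms (2/7)
4. 311.688ms @ 6/7 + 103.896ms (2/7)
5. 415.584ms @ 8/7 + 103.896ms (2/7)
6. 519.481ms @ 10/7 + 103.896ms (2/7)
7. 623.377ms @ 12/7 + 103.896ms (2/7)
8. 727.273ms @ 2 + 290.909ms (4/5)
9. 1018.182ms @ 14/5 + 290.909ms (4/5)
10. 1309.091ms @ 18/5 + 145.455ms (2/5)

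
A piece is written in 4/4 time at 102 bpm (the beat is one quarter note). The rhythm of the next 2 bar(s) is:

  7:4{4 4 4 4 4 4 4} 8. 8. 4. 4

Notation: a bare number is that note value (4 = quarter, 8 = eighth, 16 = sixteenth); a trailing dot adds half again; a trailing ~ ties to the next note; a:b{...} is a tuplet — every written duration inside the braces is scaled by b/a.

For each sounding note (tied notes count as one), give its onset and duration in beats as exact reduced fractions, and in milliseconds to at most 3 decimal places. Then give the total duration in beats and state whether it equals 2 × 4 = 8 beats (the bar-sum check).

1) 0.0ms=0b +336.134ms=4/7b
2) 336.134ms=4/7b +336.134ms=4/7b
3) 672.269ms=8/7b +336.134ms=4/7b
4) 1008.403ms=12/7b +336.134ms=4/7b
5) 1344.538ms=16/7b +336.134ms=4/7b
6) 1680.672ms=20/7b +336.134ms=4/7b
7) 2016.807ms=24/7b +336.134ms=4/7b
8) 2352.941ms=4b +441.176ms=3/4b
9) 2794.118ms=19/4b +441.176ms=3/4b
10) 3235.294ms=11/2b +882.353ms=3/2b
11) 4117.647ms=7b +588.235ms=1b
Σ=8b of 8 (102bpm 4/4) — PASS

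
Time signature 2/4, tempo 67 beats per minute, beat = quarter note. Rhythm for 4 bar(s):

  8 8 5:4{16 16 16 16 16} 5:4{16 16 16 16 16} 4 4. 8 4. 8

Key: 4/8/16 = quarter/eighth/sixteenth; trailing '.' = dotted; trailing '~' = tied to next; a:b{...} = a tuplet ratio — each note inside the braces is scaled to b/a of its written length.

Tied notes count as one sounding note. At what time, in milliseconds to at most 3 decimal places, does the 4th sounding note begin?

1. 0.0ms @ 0 + 447.761ms (1/2)
2. 447.761ms @ 1/2 + 447.761ms (1/2)
3. 895.522ms @ 1 + 179.104ms (1/5)
4. 1074.627ms @ 6/5 + 179.104ms (1/5)
5. 1253.731ms @ 7/5 + 179.104ms (1/5)
6. 1432.836ms @ 8/5 + 179.104ms (1/5)
7. 1611.94ms @ 9/5 + 179.104ms (1/5)
8. 1791.045ms @ 2 + 179.104ms (1/5)
9. 1970.149ms @ 11/5 + 179.104ms (1/5)
10. 2149.254ms @ 12/5 + 179.104ms (1/5)
11. 2328.358ms @ 13/5 + 179.104ms (1/5)
12. 2507.463ms @ 14/5 + 179.104ms (1/5)
13. 2686.567ms @ 3 + 895.522ms (1)
14. 3582.09ms @ 4 + 1343.284ms (3/2)
15. 4925.373ms @ 11/2 + 447.761ms (1/2)
16. 5373.134ms @ 6 + 1343.284ms (3/2)
17. 6716.418ms @ 15/2 + 447.761ms (1/2)

note 4 onset = 6/5b = 1074.627ms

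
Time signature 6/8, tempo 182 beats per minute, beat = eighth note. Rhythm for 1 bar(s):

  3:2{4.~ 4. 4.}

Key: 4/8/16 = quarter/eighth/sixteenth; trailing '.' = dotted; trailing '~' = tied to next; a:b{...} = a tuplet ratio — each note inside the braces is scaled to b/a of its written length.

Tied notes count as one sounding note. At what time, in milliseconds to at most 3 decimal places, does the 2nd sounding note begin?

1. 0.0ms @ 0 + 1318.681ms (4)
2. 1318.681ms @ 4 + 659.341ms (2)

note 2 onset = 4b = 1318.681ms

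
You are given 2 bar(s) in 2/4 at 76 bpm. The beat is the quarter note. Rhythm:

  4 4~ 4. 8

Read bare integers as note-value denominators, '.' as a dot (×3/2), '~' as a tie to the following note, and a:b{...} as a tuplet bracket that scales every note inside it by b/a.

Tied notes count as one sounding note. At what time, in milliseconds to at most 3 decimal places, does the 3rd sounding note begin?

1. 0.0ms @ 0 + 789.474ms (1)
2. 789.474ms @ 1 + 1973.684ms (5/2)
3. 2763.158ms @ 7/2 + 394.737ms (1/2)

note 3 onset = 7/2b = 2763.158ms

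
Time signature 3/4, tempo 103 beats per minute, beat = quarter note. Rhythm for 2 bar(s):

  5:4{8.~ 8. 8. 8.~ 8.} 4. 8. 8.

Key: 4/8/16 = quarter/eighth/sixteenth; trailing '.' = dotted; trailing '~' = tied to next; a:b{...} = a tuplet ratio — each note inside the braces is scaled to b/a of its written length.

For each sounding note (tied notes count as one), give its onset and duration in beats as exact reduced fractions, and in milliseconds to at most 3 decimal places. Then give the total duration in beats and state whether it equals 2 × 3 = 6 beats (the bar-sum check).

1) 0.0ms=0b +699.029ms=6/5b
2) 699.029ms=6/5b +349.515ms=3/5b
3) 1048.544ms=9/5b +699.029ms=6/5b
4) 1747.573ms=3b +873.786ms=3/2b
5) 2621.359ms=9/2b +436.893ms=3/4b
6) 3058.252ms=21/4b +436.893ms=3/4b
Σ=6b of 6 (103bpm 3/4) — PASS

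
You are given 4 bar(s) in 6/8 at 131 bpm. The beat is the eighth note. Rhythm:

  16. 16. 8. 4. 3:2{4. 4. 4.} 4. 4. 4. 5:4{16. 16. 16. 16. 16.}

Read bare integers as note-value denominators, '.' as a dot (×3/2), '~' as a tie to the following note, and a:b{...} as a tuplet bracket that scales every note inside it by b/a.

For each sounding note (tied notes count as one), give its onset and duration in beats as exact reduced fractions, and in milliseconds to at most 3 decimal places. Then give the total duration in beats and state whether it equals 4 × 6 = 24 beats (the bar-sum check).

1) 0.0ms=0b +343.511ms=3/4b
2) 343.511ms=3/4b +343.511ms=3/4b
3) 687.023ms=3/2b +687.023ms=3/2b
4) 1374.046ms=3b +1374.046ms=3b
5) 2748.092ms=6b +916.031ms=2b
6) 3664.122ms=8b +916.031ms=2b
7) 4580.153ms=10b +916.031ms=2b
8) 5496.183ms=12b +1374.046ms=3b
9) 6870.229ms=15b +1374.046ms=3b
10) 8244.275ms=18b +1374.046ms=3b
11) 9618.321ms=21b +274.809ms=3/5b
12) 9893.13ms=108/5b +274.809ms=3/5b
13) 10167.939ms=111/5b +274.809ms=3/5b
14) 10442.748ms=114/5b +274.809ms=3/5b
15) 10717.557ms=117/5b +274.809ms=3/5b
Σ=24b of 24 (131bpm 6/8) — PASS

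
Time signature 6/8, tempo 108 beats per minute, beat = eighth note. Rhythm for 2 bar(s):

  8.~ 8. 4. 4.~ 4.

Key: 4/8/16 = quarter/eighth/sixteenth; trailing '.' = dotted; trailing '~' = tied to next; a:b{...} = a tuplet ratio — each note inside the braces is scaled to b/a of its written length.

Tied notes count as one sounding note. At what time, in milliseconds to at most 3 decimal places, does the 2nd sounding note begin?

note 2 onset = 3b = 1666.667ms

1. 0.0ms @ 0 + 1666.667ms (3)
2. 1666.667ms @ 3 + 1666.667ms (3)
3. 3333.333ms @ 6 + 3333.333ms (6)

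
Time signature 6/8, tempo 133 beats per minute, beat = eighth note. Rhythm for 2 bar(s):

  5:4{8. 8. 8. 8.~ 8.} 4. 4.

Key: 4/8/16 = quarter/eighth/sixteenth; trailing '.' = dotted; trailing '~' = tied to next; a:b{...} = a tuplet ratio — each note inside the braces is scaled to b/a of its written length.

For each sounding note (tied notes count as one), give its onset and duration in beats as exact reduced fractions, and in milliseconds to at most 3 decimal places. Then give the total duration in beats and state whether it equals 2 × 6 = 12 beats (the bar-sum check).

1) 0.0ms=0b +541.353ms=6/5b
2) 541.353ms=6/5b +541.353ms=6/5b
3) 1082.707ms=12/5b +541.353ms=6/5b
4) 1624.06ms=18/5b +1082.707ms=12/5b
5) 2706.767ms=6b +1353.383ms=3b
6) 4060.15ms=9b +1353.383ms=3b
Σ=12b of 12 (133bpm 6/8) — PASS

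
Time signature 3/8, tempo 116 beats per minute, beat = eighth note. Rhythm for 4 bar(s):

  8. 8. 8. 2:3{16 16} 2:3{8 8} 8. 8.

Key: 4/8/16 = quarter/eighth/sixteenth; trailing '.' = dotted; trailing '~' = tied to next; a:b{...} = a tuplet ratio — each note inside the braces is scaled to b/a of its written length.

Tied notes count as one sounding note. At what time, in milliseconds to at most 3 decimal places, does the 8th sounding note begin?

1. 0.0ms @ 0 + 775.862ms (3/2)
2. 775.862ms @ 3/2 + 775.862ms (3/2)
3. 1551.724ms @ 3 + 775.862ms (3/2)
4. 2327.586ms @ 9/2 + 387.931ms (3/4)
5. 2715.517ms @ 21/4 + 387.931ms (3/4)
6. 3103.448ms @ 6 + 775.862ms (3/2)
7. 3879.31ms @ 15/2 + 775.862ms (3/2)
8. 4655.172ms @ 9 + 775.862ms (3/2)
9. 5431.034ms @ 21/2 + 775.862ms (3/2)

note 8 onset = 9b = 4655.172ms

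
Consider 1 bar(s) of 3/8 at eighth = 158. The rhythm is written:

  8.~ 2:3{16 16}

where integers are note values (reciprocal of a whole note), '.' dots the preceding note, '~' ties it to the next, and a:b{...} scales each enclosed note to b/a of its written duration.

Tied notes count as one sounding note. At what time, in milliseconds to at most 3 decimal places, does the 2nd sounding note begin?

1. 0.0ms @ 0 + 854.43ms (9/4)
2. 854.43ms @ 9/4 + 284.81ms (3/4)

note 2 onset = 9/4b = 854.43ms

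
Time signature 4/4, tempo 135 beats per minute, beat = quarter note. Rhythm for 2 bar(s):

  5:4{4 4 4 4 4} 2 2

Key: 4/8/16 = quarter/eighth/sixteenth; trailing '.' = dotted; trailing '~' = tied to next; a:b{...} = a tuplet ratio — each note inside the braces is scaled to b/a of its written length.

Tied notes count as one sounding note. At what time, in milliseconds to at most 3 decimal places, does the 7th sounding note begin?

1. 0.0ms @ 0 + 355.556ms (4/5)
2. 355.556ms @ 4/5 + 355.556ms (4/5)
3. 711.111ms @ 8/5 + 355.556ms (4/5)
4. 1066.667ms @ 12/5 + 355.556ms (4/5)
5. 1422.222ms @ 16/5 + 355.556ms (4/5)
6. 1777.778ms @ 4 + 888.889ms (2)
7. 2666.667ms @ 6 + 888.889ms (2)

note 7 onset = 6b = 2666.667ms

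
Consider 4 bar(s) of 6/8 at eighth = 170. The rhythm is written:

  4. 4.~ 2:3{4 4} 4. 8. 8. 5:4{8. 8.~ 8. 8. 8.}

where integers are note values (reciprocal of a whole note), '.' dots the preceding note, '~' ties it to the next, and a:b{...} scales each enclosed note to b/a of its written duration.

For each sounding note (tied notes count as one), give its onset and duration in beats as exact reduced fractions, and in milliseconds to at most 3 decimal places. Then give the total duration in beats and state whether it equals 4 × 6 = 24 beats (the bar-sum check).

1) 0.0ms=0b +1058.824ms=3b
2) 1058.824ms=3b +2117.647ms=6b
3) 3176.471ms=9b +1058.824ms=3b
4) 4235.294ms=12b +1058.824ms=3b
5) 5294.118ms=15b +529.412ms=3/2b
6) 5823.529ms=33/2b +529.412ms=3/2b
7) 6352.941ms=18b +423.529ms=6/5b
8) 6776.471ms=96/5b +847.059ms=12/5b
9) 7623.529ms=108/5b +423.529ms=6/5b
10) 8047.059ms=114/5b +423.529ms=6/5b
Σ=24b of 24 (170bpm 6/8) — PASS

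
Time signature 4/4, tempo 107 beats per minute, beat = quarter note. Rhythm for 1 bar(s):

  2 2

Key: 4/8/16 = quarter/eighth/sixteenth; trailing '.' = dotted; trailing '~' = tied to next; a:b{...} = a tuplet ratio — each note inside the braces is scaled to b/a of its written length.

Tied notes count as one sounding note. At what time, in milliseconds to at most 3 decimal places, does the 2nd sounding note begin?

note 2 onset = 2b = 1121.495ms

1. 0.0ms @ 0 + 1121.495ms (2)
2. 1121.495ms @ 2 + 1121.495ms (2)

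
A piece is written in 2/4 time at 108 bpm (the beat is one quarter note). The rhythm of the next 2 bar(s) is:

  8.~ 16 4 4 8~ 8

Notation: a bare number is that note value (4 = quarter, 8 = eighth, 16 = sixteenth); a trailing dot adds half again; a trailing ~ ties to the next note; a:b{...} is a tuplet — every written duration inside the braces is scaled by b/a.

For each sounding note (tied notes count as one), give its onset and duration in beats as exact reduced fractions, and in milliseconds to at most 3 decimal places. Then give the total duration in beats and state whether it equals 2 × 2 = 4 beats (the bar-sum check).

1) 0.0ms=0b +555.556ms=1b
2) 555.556ms=1b +555.556ms=1b
3) 1111.111ms=2b +555.556ms=1b
4) 1666.667ms=3b +555.556ms=1b
Σ=4b of 4 (108bpm 2/4) — PASS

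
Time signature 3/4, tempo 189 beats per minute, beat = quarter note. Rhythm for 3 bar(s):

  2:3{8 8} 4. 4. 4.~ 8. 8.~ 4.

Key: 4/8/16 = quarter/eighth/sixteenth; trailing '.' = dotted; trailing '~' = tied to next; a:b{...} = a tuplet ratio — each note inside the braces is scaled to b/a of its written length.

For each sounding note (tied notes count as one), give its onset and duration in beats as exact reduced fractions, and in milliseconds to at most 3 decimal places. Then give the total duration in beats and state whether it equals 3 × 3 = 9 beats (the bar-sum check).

1) 0.0ms=0b +238.095ms=3/4b
2) 238.095ms=3/4b +238.095ms=3/4b
3) 476.19ms=3/2b +476.19ms=3/2b
4) 952.381ms=3b +476.19ms=3/2b
5) 1428.571ms=9/2b +714.286ms=9/4b
6) 2142.857ms=27/4b +714.286ms=9/4b
Σ=9b of 9 (189bpm 3/4) — PASS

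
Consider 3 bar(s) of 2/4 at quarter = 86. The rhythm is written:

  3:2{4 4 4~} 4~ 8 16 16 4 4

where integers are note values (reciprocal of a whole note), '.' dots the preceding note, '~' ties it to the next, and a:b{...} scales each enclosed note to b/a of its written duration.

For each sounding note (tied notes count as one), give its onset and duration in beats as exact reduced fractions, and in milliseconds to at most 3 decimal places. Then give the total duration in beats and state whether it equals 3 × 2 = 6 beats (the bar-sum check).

1) 0.0ms=0b +465.116ms=2/3b
2) 465.116ms=2/3b +465.116ms=2/3b
3) 930.233ms=4/3b +1511.628ms=13/6b
4) 2441.86ms=7/2b +174.419ms=1/4b
5) 2616.279ms=15/4b +174.419ms=1/4b
6) 2790.698ms=4b +697.674ms=1b
7) 3488.372ms=5b +697.674ms=1b
Σ=6b of 6 (86bpm 2/4) — PASS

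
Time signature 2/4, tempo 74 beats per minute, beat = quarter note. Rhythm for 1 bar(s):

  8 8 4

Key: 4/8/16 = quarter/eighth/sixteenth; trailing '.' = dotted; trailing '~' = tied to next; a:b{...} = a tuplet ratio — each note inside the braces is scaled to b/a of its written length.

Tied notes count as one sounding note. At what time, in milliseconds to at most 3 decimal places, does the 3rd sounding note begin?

note 3 onset = 1b = 810.811ms

1. 0.0ms @ 0 + 405.405ms (1/2)
2. 405.405ms @ 1/2 + 405.405ms (1/2)
3. 810.811ms @ 1 + 810.811ms (1)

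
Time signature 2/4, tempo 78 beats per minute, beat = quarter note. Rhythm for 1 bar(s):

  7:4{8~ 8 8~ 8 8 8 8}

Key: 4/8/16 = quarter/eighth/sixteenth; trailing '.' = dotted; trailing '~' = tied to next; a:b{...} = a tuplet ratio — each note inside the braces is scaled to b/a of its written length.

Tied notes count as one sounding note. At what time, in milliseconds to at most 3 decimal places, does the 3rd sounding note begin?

note 3 onset = 8/7b = 879.121ms

1. 0.0ms @ 0 + 439.56ms (4/7)
2. 439.56ms @ 4/7 + 439.56ms (4/7)
3. 879.121ms @ 8/7 + 219.78ms (2/7)
4. 1098.901ms @ 10/7 + 219.78ms (2/7)
5. 1318.681ms @ 12/7 + 219.78ms (2/7)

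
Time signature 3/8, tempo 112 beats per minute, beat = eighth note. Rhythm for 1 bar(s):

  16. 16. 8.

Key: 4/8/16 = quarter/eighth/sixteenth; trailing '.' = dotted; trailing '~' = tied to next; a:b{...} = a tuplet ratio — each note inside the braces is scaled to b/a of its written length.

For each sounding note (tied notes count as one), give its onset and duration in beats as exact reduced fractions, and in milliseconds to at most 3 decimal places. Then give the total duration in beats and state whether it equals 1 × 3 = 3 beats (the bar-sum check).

1) 0.0ms=0b +401.786ms=3/4b
2) 401.786ms=3/4b +401.786ms=3/4b
3) 803.571ms=3/2b +803.571ms=3/2b
Σ=3b of 3 (112bpm 3/8) — PASS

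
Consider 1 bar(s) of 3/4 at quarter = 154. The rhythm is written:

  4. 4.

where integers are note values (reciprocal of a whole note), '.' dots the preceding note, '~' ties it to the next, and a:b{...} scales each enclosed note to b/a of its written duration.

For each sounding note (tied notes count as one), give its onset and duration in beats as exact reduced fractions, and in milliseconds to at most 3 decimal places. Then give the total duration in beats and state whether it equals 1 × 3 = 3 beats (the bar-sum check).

1) 0.0ms=0b +584.416ms=3/2b
2) 584.416ms=3/2b +584.416ms=3/2b
Σ=3b of 3 (154bpm 3/4) — PASS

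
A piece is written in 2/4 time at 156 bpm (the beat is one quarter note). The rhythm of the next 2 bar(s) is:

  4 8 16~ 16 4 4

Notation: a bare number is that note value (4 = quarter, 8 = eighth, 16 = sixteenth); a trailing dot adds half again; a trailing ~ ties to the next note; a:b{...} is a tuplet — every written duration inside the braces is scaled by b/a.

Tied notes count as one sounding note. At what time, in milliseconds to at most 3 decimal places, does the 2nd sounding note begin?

note 2 onset = 1b = 384.615ms

1. 0.0ms @ 0 + 384.615ms (1)
2. 384.615ms @ 1 + 192.308ms (1/2)
3. 576.923ms @ 3/2 + 192.308ms (1/2)
4. 769.231ms @ 2 + 384.615ms (1)
5. 1153.846ms @ 3 + 384.615ms (1)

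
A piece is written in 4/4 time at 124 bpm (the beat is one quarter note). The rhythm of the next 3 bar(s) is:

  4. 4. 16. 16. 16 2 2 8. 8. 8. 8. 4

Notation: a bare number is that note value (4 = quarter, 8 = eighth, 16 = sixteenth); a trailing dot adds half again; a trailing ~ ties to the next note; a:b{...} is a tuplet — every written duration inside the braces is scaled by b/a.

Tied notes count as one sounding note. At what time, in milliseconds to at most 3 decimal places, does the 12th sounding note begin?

note 12 onset = 11b = 5322.581ms

1. 0.0ms @ 0 + 725.806ms (3/2)
2. 725.806ms @ 3/2 + 725.806ms (3/2)
3. 1451.613ms @ 3 + 181.452ms (3/8)
4. 1633.065ms @ 27/8 + 181.452ms (3/8)
5. 1814.516ms @ 15/4 + 120.968ms (1/4)
6. 1935.484ms @ 4 + 967.742ms (2)
7. 2903.226ms @ 6 + 967.742ms (2)
8. 3870.968ms @ 8 + 362.903ms (3/4)
9. 4233.871ms @ 35/4 + 362.903ms (3/4)
10. 4596.774ms @ 19/2 + 362.903ms (3/4)
11. 4959.677ms @ 41/4 + 362.903ms (3/4)
12. 5322.581ms @ 11 + 483.871ms (1)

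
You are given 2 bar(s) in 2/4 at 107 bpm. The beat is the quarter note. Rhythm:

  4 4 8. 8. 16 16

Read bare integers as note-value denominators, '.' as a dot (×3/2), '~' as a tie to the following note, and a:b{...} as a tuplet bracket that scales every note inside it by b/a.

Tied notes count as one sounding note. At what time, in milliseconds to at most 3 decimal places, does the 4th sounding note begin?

note 4 onset = 11/4b = 1542.056ms

1. 0.0ms @ 0 + 560.748ms (1)
2. 560.748ms @ 1 + 560.748ms (1)
3. 1121.495ms @ 2 + 420.561ms (3/4)
4. 1542.056ms @ 11/4 + 420.561ms (3/4)
5. 1962.617ms @ 7/2 + 140.187ms (1/4)
6. 2102.804ms @ 15/4 + 140.187ms (1/4)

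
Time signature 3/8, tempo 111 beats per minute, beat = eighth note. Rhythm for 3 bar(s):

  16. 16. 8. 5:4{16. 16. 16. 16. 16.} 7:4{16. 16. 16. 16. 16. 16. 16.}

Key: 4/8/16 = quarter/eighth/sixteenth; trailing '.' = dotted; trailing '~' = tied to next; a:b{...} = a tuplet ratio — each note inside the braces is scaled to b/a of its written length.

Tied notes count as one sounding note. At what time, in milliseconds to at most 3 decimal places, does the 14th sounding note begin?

note 14 onset = 57/7b = 4401.544ms

1. 0.0ms @ 0 + 405.405ms (3/4)
2. 405.405ms @ 3/4 + 405.405ms (3/4)
3. 810.811ms @ 3/2 + 810.811ms (3/2)
4. 1621.622ms @ 3 + 324.324ms (3/5)
5. 1945.946ms @ 18/5 + 324.324ms (3/5)
6. 2270.27ms @ 21/5 + 324.324ms (3/5)
7. 2594.595ms @ 24/5 + 324.324ms (3/5)
8. 2918.919ms @ 27/5 + 324.324ms (3/5)
9. 3243.243ms @ 6 + 231.66ms (3/7)
10. 3474.903ms @ 45/7 + 231.66ms (3/7)
11. 3706.564ms @ 48/7 + 231.66ms (3/7)
12. 3938.224ms @ 51/7 + 231.66ms (3/7)
13. 4169.884ms @ 54/7 + 231.66ms (3/7)
14. 4401.544ms @ 57/7 + 231.66ms (3/7)
15. 4633.205ms @ 60/7 + 231.66ms (3/7)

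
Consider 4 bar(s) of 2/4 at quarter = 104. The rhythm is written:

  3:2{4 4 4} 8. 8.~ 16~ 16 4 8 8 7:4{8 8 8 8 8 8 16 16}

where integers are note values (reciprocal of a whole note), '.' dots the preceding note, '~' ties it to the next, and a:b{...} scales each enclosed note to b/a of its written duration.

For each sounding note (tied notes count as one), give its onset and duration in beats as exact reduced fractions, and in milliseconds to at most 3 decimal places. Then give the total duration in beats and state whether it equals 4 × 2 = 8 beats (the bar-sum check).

1) 0.0ms=0b +384.615ms=2/3b
2) 384.615ms=2/3b +384.615ms=2/3b
3) 769.231ms=4/3b +384.615ms=2/3b
4) 1153.846ms=2b +432.692ms=3/4b
5) 1586.538ms=11/4b +721.154ms=5/4b
6) 2307.692ms=4b +576.923ms=1b
7) 2884.615ms=5b +288.462ms=1/2b
8) 3173.077ms=11/2b +288.462ms=1/2b
9) 3461.538ms=6b +164.835ms=2/7b
10) 3626.374ms=44/7b +164.835ms=2/7b
11) 3791.209ms=46/7b +164.835ms=2/7b
12) 3956.044ms=48/7b +164.835ms=2/7b
13) 4120.879ms=50/7b +164.835ms=2/7b
14) 4285.714ms=52/7b +164.835ms=2/7b
15) 4450.549ms=54/7b +82.418ms=1/7b
16) 4532.967ms=55/7b +82.418ms=1/7b
Σ=8b of 8 (104bpm 2/4) — PASS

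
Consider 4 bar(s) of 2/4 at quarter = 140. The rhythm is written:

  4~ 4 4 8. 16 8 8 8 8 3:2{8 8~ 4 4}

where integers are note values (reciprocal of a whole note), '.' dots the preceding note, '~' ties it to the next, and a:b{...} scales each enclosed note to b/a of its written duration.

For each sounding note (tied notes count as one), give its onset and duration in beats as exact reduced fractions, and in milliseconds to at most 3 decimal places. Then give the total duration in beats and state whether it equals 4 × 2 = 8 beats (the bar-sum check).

1) 0.0ms=0b +857.143ms=2b
2) 857.143ms=2b +428.571ms=1b
3) 1285.714ms=3b +321.429ms=3/4b
4) 1607.143ms=15/4b +107.143ms=1/4b
5) 1714.286ms=4b +214.286ms=1/2b
6) 1928.571ms=9/2b +214.286ms=1/2b
7) 2142.857ms=5b +214.286ms=1/2b
8) 2357.143ms=11/2b +214.286ms=1/2b
9) 2571.429ms=6b +142.857ms=1/3b
10) 2714.286ms=19/3b +428.571ms=1b
11) 3142.857ms=22/3b +285.714ms=2/3b
Σ=8b of 8 (140bpm 2/4) — PASS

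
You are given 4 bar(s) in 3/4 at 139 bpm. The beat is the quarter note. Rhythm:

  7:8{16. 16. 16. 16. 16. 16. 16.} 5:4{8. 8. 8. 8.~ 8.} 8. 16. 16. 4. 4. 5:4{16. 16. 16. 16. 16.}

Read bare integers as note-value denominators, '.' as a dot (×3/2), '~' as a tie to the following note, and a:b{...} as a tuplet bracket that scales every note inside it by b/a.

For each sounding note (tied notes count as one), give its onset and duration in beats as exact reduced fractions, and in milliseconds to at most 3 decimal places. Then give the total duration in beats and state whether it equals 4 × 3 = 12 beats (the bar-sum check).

1) 0.0ms=0b +184.995ms=3/7b
2) 184.995ms=3/7b +184.995ms=3/7b
3) 369.99ms=6/7b +184.995ms=3/7b
4) 554.985ms=9/7b +184.995ms=3/7b
5) 739.979ms=12/7b +184.995ms=3/7b
6) 924.974ms=15/7b +184.995ms=3/7b
7) 1109.969ms=18/7b +184.995ms=3/7b
8) 1294.964ms=3b +258.993ms=3/5b
9) 1553.957ms=18/5b +258.993ms=3/5b
10) 1812.95ms=21/5b +258.993ms=3/5b
11) 2071.942ms=24/5b +517.986ms=6/5b
12) 2589.928ms=6b +323.741ms=3/4b
13) 2913.669ms=27/4b +161.871ms=3/8b
14) 3075.54ms=57/8b +161.871ms=3/8b
15) 3237.41ms=15/2b +647.482ms=3/2b
16) 3884.892ms=9b +647.482ms=3/2b
17) 4532.374ms=21/2b +129.496ms=3/10b
18) 4661.871ms=54/5b +129.496ms=3/10b
19) 4791.367ms=111/10b +129.496ms=3/10b
20) 4920.863ms=57/5b +129.496ms=3/10b
21) 5050.36ms=117/10b +129.496ms=3/10b
Σ=12b of 12 (139bpm 3/4) — PASS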